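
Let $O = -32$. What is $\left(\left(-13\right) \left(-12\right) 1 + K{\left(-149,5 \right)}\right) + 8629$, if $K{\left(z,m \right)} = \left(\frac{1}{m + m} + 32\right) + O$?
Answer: $\frac{87851}{10} \approx 8785.1$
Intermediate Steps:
$K{\left(z,m \right)} = \frac{1}{2 m}$ ($K{\left(z,m \right)} = \left(\frac{1}{m + m} + 32\right) - 32 = \left(\frac{1}{2 m} + 32\right) - 32 = \left(32 + \frac{1}{2 m}\right) - 32 = \frac{1}{2 m}$)
$\left(\left(-13\right) \left(-12\right) 1 + K{\left(-149,5 \right)}\right) + 8629 = \left(\left(-13\right) \left(-12\right) 1 + \frac{1}{2 \cdot 5}\right) + 8629 = \left(156 \cdot 1 + \frac{1}{2} \cdot \frac{1}{5}\right) + 8629 = \left(156 + \frac{1}{10}\right) + 8629 = \frac{1561}{10} + 8629 = \frac{87851}{10}$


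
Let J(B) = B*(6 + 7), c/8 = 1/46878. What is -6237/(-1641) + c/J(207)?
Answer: 131131573759/34501668903 ≈ 3.8007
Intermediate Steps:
c = 4/23439 (c = 8/46878 = 8*(1/46878) = 4/23439 ≈ 0.00017066)
J(B) = 13*B (J(B) = B*13 = 13*B)
-6237/(-1641) + c/J(207) = -6237/(-1641) + 4/(23439*((13*207))) = -6237*(-1/1641) + (4/23439)/2691 = 2079/547 + (4/23439)*(1/2691) = 2079/547 + 4/63074349 = 131131573759/34501668903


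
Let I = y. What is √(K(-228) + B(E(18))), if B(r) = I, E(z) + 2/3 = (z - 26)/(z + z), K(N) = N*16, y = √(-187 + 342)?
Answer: √(-3648 + √155) ≈ 60.296*I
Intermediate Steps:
y = √155 ≈ 12.450
K(N) = 16*N
I = √155 ≈ 12.450
E(z) = -⅔ + (-26 + z)/(2*z) (E(z) = -⅔ + (z - 26)/(z + z) = -⅔ + (-26 + z)/((2*z)) = -⅔ + (-26 + z)*(1/(2*z)) = -⅔ + (-26 + z)/(2*z))
B(r) = √155
√(K(-228) + B(E(18))) = √(16*(-228) + √155) = √(-3648 + √155)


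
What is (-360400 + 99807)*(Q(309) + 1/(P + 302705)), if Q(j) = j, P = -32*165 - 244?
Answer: -23929976355490/297181 ≈ -8.0523e+7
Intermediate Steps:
P = -5524 (P = -5280 - 244 = -5524)
(-360400 + 99807)*(Q(309) + 1/(P + 302705)) = (-360400 + 99807)*(309 + 1/(-5524 + 302705)) = -260593*(309 + 1/297181) = -260593*91828930/297181 = -23929976355490/297181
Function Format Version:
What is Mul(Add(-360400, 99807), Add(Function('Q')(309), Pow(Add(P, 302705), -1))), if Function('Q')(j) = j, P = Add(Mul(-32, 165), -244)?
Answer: Rational(-23929976355490, 297181) ≈ -8.0523e+7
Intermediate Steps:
P = -5524 (P = Add(-5280, -244) = -5524)
Mul(Add(-360400, 99807), Add(Function('Q')(309), Pow(Add(P, 302705), -1))) = Mul(Add(-360400, 99807), Add(309, Pow(Add(-5524, 302705), -1))) = Mul(-260593, Add(309, Pow(297181, -1))) = Mul(-260593, Add(309, Rational(1, 297181))) = Mul(-260593, Rational(91828930, 297181)) = Rational(-23929976355490, 297181)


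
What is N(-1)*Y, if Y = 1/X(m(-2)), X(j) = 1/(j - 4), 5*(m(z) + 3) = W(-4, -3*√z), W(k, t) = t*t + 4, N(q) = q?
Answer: 49/5 ≈ 9.8000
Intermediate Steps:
W(k, t) = 4 + t² (W(k, t) = t² + 4 = 4 + t²)
m(z) = -11/5 + 9*z/5 (m(z) = -3 + (4 + (-3*√z)²)/5 = -3 + (4 + 9*z)/5 = -3 + (⅘ + 9*z/5) = -11/5 + 9*z/5)
X(j) = 1/(-4 + j)
Y = -49/5 (Y = 1/(1/(-4 + (-11/5 + (9/5)*(-2)))) = 1/(1/(-4 + (-11/5 - 18/5))) = 1/(1/(-4 - 29/5)) = 1/(1/(-49/5)) = 1/(-5/49) = -49/5 ≈ -9.8000)
N(-1)*Y = -1*(-49/5) = 49/5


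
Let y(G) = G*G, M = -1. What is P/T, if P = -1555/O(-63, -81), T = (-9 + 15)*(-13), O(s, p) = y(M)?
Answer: 1555/78 ≈ 19.936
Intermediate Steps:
y(G) = G²
O(s, p) = 1 (O(s, p) = (-1)² = 1)
T = -78 (T = 6*(-13) = -78)
P = -1555 (P = -1555/1 = -1555*1 = -1555)
P/T = -1555/(-78) = -1555*(-1/78) = 1555/78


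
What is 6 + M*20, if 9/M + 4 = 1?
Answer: -54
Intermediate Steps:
M = -3 (M = 9/(-4 + 1) = 9/(-3) = 9*(-⅓) = -3)
6 + M*20 = 6 - 3*20 = 6 - 60 = -54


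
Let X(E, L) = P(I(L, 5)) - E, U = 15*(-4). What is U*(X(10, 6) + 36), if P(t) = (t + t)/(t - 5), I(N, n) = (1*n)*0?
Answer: -1560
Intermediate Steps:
U = -60
I(N, n) = 0 (I(N, n) = n*0 = 0)
P(t) = 2*t/(-5 + t) (P(t) = (2*t)/(-5 + t) = 2*t/(-5 + t))
X(E, L) = -E (X(E, L) = 2*0/(-5 + 0) - E = 2*0/(-5) - E = 2*0*(-1/5) - E = 0 - E = -E)
U*(X(10, 6) + 36) = -60*(-1*10 + 36) = -60*(-10 + 36) = -60*26 = -1560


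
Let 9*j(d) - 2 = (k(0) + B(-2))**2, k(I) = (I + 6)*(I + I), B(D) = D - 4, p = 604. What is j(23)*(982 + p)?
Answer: 60268/9 ≈ 6696.4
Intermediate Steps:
B(D) = -4 + D
k(I) = 2*I*(6 + I) (k(I) = (6 + I)*(2*I) = 2*I*(6 + I))
j(d) = 38/9 (j(d) = 2/9 + (2*0*(6 + 0) + (-4 - 2))**2/9 = 2/9 + (2*0*6 - 6)**2/9 = 2/9 + (0 - 6)**2/9 = 2/9 + (1/9)*(-6)**2 = 2/9 + (1/9)*36 = 2/9 + 4 = 38/9)
j(23)*(982 + p) = 38*(982 + 604)/9 = (38/9)*1586 = 60268/9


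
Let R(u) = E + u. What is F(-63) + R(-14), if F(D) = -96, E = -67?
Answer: -177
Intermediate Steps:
R(u) = -67 + u
F(-63) + R(-14) = -96 + (-67 - 14) = -96 - 81 = -177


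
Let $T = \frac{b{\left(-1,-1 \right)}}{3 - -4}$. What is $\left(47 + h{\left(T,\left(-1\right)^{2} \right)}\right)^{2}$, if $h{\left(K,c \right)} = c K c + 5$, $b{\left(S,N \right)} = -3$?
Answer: $\frac{130321}{49} \approx 2659.6$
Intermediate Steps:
$T = - \frac{3}{7}$ ($T = - \frac{3}{3 - -4} = - \frac{3}{3 + 4} = - \frac{3}{7} \approx -0.42857$)
$h{\left(K,c \right)} = 5 + K c^{2}$ ($h{\left(K,c \right)} = K c c + 5 = K c^{2} + 5 = 5 + K c^{2}$)
$\left(47 + h{\left(T,\left(-1\right)^{2} \right)}\right)^{2} = \left(47 + \left(5 - \frac{3 \left(\left(-1\right)^{2}\right)^{2}}{7}\right)\right)^{2} = \left(47 + \left(5 - \frac{3 \cdot 1^{2}}{7}\right)\right)^{2} = \left(47 + \left(5 - \frac{3}{7}\right)\right)^{2} = \left(47 + \frac{32}{7}\right)^{2} = \left(\frac{361}{7}\right)^{2} = \frac{130321}{49}$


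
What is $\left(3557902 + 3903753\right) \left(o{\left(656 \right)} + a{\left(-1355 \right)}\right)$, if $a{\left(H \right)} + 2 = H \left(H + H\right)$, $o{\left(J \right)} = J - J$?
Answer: $27399555319440$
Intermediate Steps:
$o{\left(J \right)} = 0$
$a{\left(H \right)} = -2 + 2 H^{2}$ ($a{\left(H \right)} = -2 + H \left(H + H\right) = -2 + H 2 H = -2 + 2 H^{2}$)
$\left(3557902 + 3903753\right) \left(o{\left(656 \right)} + a{\left(-1355 \right)}\right) = \left(3557902 + 3903753\right) \left(0 - \left(2 - 2 \left(-1355\right)^{2}\right)\right) = 7461655 \left(0 + \left(-2 + 2 \cdot 1836025\right)\right) = 7461655 \left(0 + \left(-2 + 3672050\right)\right) = 7461655 \left(0 + 3672048\right) = 7461655 \cdot 3672048 = 27399555319440$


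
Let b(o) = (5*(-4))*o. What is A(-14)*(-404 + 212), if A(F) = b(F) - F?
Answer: -56448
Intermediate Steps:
b(o) = -20*o
A(F) = -21*F (A(F) = -20*F - F = -21*F)
A(-14)*(-404 + 212) = (-21*(-14))*(-404 + 212) = 294*(-192) = -56448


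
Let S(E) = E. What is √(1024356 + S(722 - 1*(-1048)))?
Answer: 3*√114014 ≈ 1013.0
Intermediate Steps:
√(1024356 + S(722 - 1*(-1048))) = √(1024356 + (722 - 1*(-1048))) = √(1024356 + (722 + 1048)) = √(1024356 + 1770) = √1026126 = 3*√114014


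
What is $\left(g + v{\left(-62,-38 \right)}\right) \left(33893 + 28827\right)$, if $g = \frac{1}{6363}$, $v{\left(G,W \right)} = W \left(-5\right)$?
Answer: $\frac{10832380160}{909} \approx 1.1917 \cdot 10^{7}$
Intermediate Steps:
$v{\left(G,W \right)} = - 5 W$
$g = \frac{1}{6363} \approx 0.00015716$
$\left(g + v{\left(-62,-38 \right)}\right) \left(33893 + 28827\right) = \left(\frac{1}{6363} - -190\right) \left(33893 + 28827\right) = \left(\frac{1}{6363} + 190\right) 62720 = \frac{1208971}{6363} \cdot 62720 = \frac{10832380160}{909}$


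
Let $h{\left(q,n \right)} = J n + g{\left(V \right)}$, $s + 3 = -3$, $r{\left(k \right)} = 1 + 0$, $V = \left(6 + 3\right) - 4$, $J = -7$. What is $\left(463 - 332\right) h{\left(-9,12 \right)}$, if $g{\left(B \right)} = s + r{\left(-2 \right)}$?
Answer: $-11659$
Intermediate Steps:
$V = 5$ ($V = 9 - 4 = 5$)
$r{\left(k \right)} = 1$
$s = -6$ ($s = -3 - 3 = -6$)
$g{\left(B \right)} = -5$ ($g{\left(B \right)} = -6 + 1 = -5$)
$h{\left(q,n \right)} = -5 - 7 n$ ($h{\left(q,n \right)} = - 7 n - 5 = -5 - 7 n$)
$\left(463 - 332\right) h{\left(-9,12 \right)} = \left(463 - 332\right) \left(-5 - 84\right) = 131 \left(-5 - 84\right) = 131 \left(-89\right) = -11659$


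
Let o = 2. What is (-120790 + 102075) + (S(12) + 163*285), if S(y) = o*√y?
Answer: 27740 + 4*√3 ≈ 27747.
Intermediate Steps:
S(y) = 2*√y
(-120790 + 102075) + (S(12) + 163*285) = (-120790 + 102075) + (2*√12 + 163*285) = -18715 + (2*(2*√3) + 46455) = -18715 + (4*√3 + 46455) = -18715 + (46455 + 4*√3) = 27740 + 4*√3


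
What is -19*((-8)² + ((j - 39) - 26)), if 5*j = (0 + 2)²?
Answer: 19/5 ≈ 3.8000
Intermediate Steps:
j = ⅘ (j = (0 + 2)²/5 = (⅕)*2² = (⅕)*4 = ⅘ ≈ 0.80000)
-19*((-8)² + ((j - 39) - 26)) = -19*((-8)² + ((⅘ - 39) - 26)) = -19*(64 + (-191/5 - 26)) = -19*(64 - 321/5) = -19*(-⅕) = 19/5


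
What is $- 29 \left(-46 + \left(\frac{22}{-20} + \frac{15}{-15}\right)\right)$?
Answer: $\frac{13949}{10} \approx 1394.9$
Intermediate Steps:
$- 29 \left(-46 + \left(\frac{22}{-20} + \frac{15}{-15}\right)\right) = - 29 \left(-46 + \left(22 \left(- \frac{1}{20}\right) + 15 \left(- \frac{1}{15}\right)\right)\right) = - 29 \left(-46 - \frac{21}{10}\right) = \left(-29\right) \left(- \frac{481}{10}\right) = \frac{13949}{10}$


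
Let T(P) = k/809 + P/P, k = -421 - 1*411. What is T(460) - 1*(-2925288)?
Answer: 2366557969/809 ≈ 2.9253e+6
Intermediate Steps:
k = -832 (k = -421 - 411 = -832)
T(P) = -23/809 (T(P) = -832/809 + P/P = -832*1/809 + 1 = -832/809 + 1 = -23/809)
T(460) - 1*(-2925288) = -23/809 - 1*(-2925288) = -23/809 + 2925288 = 2366557969/809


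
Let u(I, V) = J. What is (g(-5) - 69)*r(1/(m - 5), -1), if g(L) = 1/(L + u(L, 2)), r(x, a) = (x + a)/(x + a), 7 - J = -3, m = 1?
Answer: -344/5 ≈ -68.800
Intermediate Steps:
J = 10 (J = 7 - 1*(-3) = 7 + 3 = 10)
u(I, V) = 10
r(x, a) = 1 (r(x, a) = (a + x)/(a + x) = 1)
g(L) = 1/(10 + L) (g(L) = 1/(L + 10) = 1/(10 + L))
(g(-5) - 69)*r(1/(m - 5), -1) = (1/(10 - 5) - 69)*1 = (1/5 - 69)*1 = -344/5*1 = -344/5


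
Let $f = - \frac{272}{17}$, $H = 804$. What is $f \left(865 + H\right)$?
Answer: $-26704$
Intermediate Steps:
$f = -16$ ($f = \left(-272\right) \frac{1}{17} = -16$)
$f \left(865 + H\right) = - 16 \left(865 + 804\right) = \left(-16\right) 1669 = -26704$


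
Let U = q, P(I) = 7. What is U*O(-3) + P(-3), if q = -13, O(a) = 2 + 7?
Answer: -110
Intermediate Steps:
O(a) = 9
U = -13
U*O(-3) + P(-3) = -13*9 + 7 = -117 + 7 = -110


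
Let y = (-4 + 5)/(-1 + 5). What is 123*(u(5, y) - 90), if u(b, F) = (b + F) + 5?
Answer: -39237/4 ≈ -9809.3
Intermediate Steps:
y = ¼ (y = 1/4 = 1*(¼) = ¼ ≈ 0.25000)
u(b, F) = 5 + F + b (u(b, F) = (F + b) + 5 = 5 + F + b)
123*(u(5, y) - 90) = 123*((5 + ¼ + 5) - 90) = 123*(41/4 - 90) = 123*(-319/4) = -39237/4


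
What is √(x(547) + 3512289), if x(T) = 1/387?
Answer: 2*√14612000323/129 ≈ 1874.1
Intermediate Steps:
x(T) = 1/387
√(x(547) + 3512289) = √(1/387 + 3512289) = √(1359255844/387) = 2*√14612000323/129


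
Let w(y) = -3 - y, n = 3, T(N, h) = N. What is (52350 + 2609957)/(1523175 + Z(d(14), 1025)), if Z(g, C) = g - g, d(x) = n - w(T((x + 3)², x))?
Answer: 2662307/1523175 ≈ 1.7479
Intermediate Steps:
d(x) = 6 + (3 + x)² (d(x) = 3 - (-3 - (x + 3)²) = 3 - (-3 - (3 + x)²) = 3 + (3 + (3 + x)²) = 6 + (3 + x)²)
Z(g, C) = 0
(52350 + 2609957)/(1523175 + Z(d(14), 1025)) = (52350 + 2609957)/(1523175 + 0) = 2662307/1523175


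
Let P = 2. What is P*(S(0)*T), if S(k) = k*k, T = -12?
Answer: 0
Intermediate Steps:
S(k) = k**2
P*(S(0)*T) = 2*(0**2*(-12)) = 2*(0*(-12)) = 2*0 = 0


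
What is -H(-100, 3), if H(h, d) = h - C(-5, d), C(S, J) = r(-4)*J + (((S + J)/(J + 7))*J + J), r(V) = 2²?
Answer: 572/5 ≈ 114.40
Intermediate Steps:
r(V) = 4
C(S, J) = 5*J + J*(J + S)/(7 + J) (C(S, J) = 4*J + (((S + J)/(J + 7))*J + J) = 4*J + (((J + S)/(7 + J))*J + J) = 4*J + (J*(J + S)/(7 + J) + J) = 4*J + (J + J*(J + S)/(7 + J)) = 5*J + J*(J + S)/(7 + J))
H(h, d) = h - d*(30 + 6*d)/(7 + d) (H(h, d) = h - d*(35 - 5 + 6*d)/(7 + d) = h - d*(30 + 6*d)/(7 + d))
-H(-100, 3) = -(-100*(7 + 3) - 6*3*(5 + 3))/(7 + 3) = -(-100*10 - 6*3*8)/10 = -(-1000 - 144)/10 = -(-1144)/10 = -1*(-572/5) = 572/5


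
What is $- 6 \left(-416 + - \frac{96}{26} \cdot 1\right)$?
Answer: $\frac{32736}{13} \approx 2518.2$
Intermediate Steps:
$- 6 \left(-416 + - \frac{96}{26} \cdot 1\right) = - 6 \left(-416 + \left(-96\right) \frac{1}{26} \cdot 1\right) = - 6 \left(-416 - \frac{48}{13}\right) = \left(-6\right) \left(- \frac{5456}{13}\right) = \frac{32736}{13}$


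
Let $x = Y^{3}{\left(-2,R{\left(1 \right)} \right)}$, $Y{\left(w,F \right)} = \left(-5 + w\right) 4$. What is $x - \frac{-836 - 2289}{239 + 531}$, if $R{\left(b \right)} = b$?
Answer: $- \frac{3379983}{154} \approx -21948.0$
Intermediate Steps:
$Y{\left(w,F \right)} = -20 + 4 w$
$x = -21952$ ($x = \left(-20 + 4 \left(-2\right)\right)^{3} = \left(-20 - 8\right)^{3} = \left(-28\right)^{3} = -21952$)
$x - \frac{-836 - 2289}{239 + 531} = -21952 - \frac{-836 - 2289}{239 + 531} = -21952 - - \frac{3125}{770} = -21952 - \left(-3125\right) \frac{1}{770} = -21952 - - \frac{625}{154} = -21952 + \frac{625}{154} = - \frac{3379983}{154}$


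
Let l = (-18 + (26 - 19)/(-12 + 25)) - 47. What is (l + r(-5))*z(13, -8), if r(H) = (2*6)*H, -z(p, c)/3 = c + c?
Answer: -77664/13 ≈ -5974.2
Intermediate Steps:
z(p, c) = -6*c (z(p, c) = -3*(c + c) = -6*c)
r(H) = 12*H
l = -838/13 (l = (-18 + 7/13) - 47 = -227/13 - 47 = -838/13 ≈ -64.462)
(l + r(-5))*z(13, -8) = (-838/13 + 12*(-5))*(-6*(-8)) = (-838/13 - 60)*48 = -1618/13*48 = -77664/13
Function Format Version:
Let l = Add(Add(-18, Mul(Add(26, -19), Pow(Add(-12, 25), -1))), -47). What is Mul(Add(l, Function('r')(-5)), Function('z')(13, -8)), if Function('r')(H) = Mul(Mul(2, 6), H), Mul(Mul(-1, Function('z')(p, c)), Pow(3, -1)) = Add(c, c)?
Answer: Rational(-77664, 13) ≈ -5974.2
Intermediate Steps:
Function('z')(p, c) = Mul(-6, c) (Function('z')(p, c) = Mul(-3, Add(c, c)) = Mul(-3, Mul(2, c)) = Mul(-6, c))
Function('r')(H) = Mul(12, H)
l = Rational(-838, 13) (l = Add(Add(-18, Mul(7, Pow(13, -1))), -47) = Add(Add(-18, Mul(7, Rational(1, 13))), -47) = Add(Add(-18, Rational(7, 13)), -47) = Add(Rational(-227, 13), -47) = Rational(-838, 13) ≈ -64.462)
Mul(Add(l, Function('r')(-5)), Function('z')(13, -8)) = Mul(Add(Rational(-838, 13), Mul(12, -5)), Mul(-6, -8)) = Mul(Add(Rational(-838, 13), -60), 48) = Mul(Rational(-1618, 13), 48) = Rational(-77664, 13)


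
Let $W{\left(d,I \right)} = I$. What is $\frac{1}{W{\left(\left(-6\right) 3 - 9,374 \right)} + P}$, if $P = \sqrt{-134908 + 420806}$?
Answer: $- \frac{187}{73011} + \frac{\sqrt{285898}}{146022} \approx 0.0011005$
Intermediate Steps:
$P = \sqrt{285898} \approx 534.69$
$\frac{1}{W{\left(\left(-6\right) 3 - 9,374 \right)} + P} = \frac{1}{374 + \sqrt{285898}}$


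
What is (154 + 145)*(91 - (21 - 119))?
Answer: 56511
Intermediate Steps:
(154 + 145)*(91 - (21 - 119)) = 299*(91 - 1*(-98)) = 299*(91 + 98) = 299*189 = 56511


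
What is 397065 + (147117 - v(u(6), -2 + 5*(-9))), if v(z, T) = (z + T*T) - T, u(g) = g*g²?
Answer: 541710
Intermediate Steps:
u(g) = g³
v(z, T) = z + T² - T (v(z, T) = (z + T²) - T = z + T² - T)
397065 + (147117 - v(u(6), -2 + 5*(-9))) = 397065 + (147117 - (6³ + (-2 + 5*(-9))² - (-2 + 5*(-9)))) = 397065 + (147117 - (216 + (-2 - 45)² - (-2 - 45))) = 397065 + (147117 - (216 + (-47)² - 1*(-47))) = 397065 + (147117 - (216 + 2209 + 47)) = 397065 + (147117 - 1*2472) = 397065 + (147117 - 2472) = 397065 + 144645 = 541710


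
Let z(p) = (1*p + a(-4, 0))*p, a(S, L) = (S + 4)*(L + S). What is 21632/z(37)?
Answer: 21632/1369 ≈ 15.801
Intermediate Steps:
a(S, L) = (4 + S)*(L + S)
z(p) = p**2 (z(p) = (1*p + ((-4)**2 + 4*0 + 4*(-4) + 0*(-4)))*p = (p + (16 + 0 - 16 + 0))*p = (p + 0)*p = p*p = p**2)
21632/z(37) = 21632/(37**2) = 21632/1369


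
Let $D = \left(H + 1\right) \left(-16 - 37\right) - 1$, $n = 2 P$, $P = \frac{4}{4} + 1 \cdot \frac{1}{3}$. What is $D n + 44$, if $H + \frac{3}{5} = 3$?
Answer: $- \frac{2196}{5} \approx -439.2$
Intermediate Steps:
$H = \frac{12}{5}$ ($H = - \frac{3}{5} + 3 = \frac{12}{5} \approx 2.4$)
$P = \frac{4}{3}$ ($P = 4 \cdot \frac{1}{4} + 1 \cdot \frac{1}{3} = 1 + \frac{1}{3} = \frac{4}{3} \approx 1.3333$)
$n = \frac{8}{3}$ ($n = 2 \cdot \frac{4}{3} = \frac{8}{3} \approx 2.6667$)
$D = - \frac{906}{5}$ ($D = \left(\frac{12}{5} + 1\right) \left(-16 - 37\right) - 1 = \frac{17}{5} \left(-53\right) - 1 = - \frac{901}{5} - 1 = - \frac{906}{5} \approx -181.2$)
$D n + 44 = \left(- \frac{906}{5}\right) \frac{8}{3} + 44 = - \frac{2416}{5} + 44 = - \frac{2196}{5}$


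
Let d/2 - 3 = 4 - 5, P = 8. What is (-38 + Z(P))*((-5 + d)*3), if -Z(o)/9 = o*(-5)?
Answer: -966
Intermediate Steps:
d = 4 (d = 6 + 2*(4 - 5) = 6 + 2*(-1) = 6 - 2 = 4)
Z(o) = 45*o (Z(o) = -9*o*(-5) = -(-45)*o = 45*o)
(-38 + Z(P))*((-5 + d)*3) = (-38 + 45*8)*((-5 + 4)*3) = (-38 + 360)*(-1*3) = 322*(-3) = -966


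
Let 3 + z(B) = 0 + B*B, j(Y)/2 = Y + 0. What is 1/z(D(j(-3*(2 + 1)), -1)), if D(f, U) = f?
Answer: 1/321 ≈ 0.0031153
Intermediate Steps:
j(Y) = 2*Y (j(Y) = 2*(Y + 0) = 2*Y)
z(B) = -3 + B**2 (z(B) = -3 + (0 + B*B) = -3 + (0 + B**2) = -3 + B**2)
1/z(D(j(-3*(2 + 1)), -1)) = 1/(-3 + (2*(-3*(2 + 1)))**2) = 1/(-3 + (2*(-3*3))**2) = 1/(-3 + (2*(-9))**2) = 1/(-3 + (-18)**2) = 1/(-3 + 324) = 1/321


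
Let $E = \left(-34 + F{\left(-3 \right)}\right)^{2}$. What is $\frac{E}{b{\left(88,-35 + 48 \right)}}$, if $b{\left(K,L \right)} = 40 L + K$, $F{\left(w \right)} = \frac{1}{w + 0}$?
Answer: $\frac{10609}{5472} \approx 1.9388$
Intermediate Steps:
$F{\left(w \right)} = \frac{1}{w}$
$E = \frac{10609}{9}$ ($E = \left(-34 + \frac{1}{-3}\right)^{2} = \left(-34 - \frac{1}{3}\right)^{2} = \left(- \frac{103}{3}\right)^{2} = \frac{10609}{9} \approx 1178.8$)
$b{\left(K,L \right)} = K + 40 L$
$\frac{E}{b{\left(88,-35 + 48 \right)}} = \frac{10609}{9 \left(88 + 40 \left(-35 + 48\right)\right)} = \frac{10609}{9 \left(88 + 40 \cdot 13\right)} = \frac{10609}{9 \left(88 + 520\right)} = \frac{10609}{9 \cdot 608} = \frac{10609}{9} \cdot \frac{1}{608} = \frac{10609}{5472}$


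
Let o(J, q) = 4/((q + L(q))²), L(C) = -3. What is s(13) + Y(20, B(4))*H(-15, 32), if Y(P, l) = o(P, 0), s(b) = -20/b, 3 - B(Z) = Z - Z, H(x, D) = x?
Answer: -320/39 ≈ -8.2051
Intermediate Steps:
B(Z) = 3 (B(Z) = 3 - (Z - Z) = 3 - 1*0 = 3 + 0 = 3)
o(J, q) = 4/(-3 + q)² (o(J, q) = 4/((q - 3)²) = 4/((-3 + q)²) = 4/(-3 + q)²)
Y(P, l) = 4/9 (Y(P, l) = 4/(-3 + 0)² = 4/(-3)² = 4*(⅑) = 4/9)
s(13) + Y(20, B(4))*H(-15, 32) = -20/13 + (4/9)*(-15) = -20*1/13 - 20/3 = -20/13 - 20/3 = -320/39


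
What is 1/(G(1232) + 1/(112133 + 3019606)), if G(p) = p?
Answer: 3131739/3858302449 ≈ 0.00081169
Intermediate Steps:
1/(G(1232) + 1/(112133 + 3019606)) = 1/(1232 + 1/(112133 + 3019606)) = 1/(1232 + 1/3131739) = 1/(3858302449/3131739) = 3131739/3858302449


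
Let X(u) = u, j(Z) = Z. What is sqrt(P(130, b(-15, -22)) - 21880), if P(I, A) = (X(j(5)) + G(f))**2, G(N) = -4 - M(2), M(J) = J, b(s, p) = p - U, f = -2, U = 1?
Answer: 3*I*sqrt(2431) ≈ 147.92*I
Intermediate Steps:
b(s, p) = -1 + p (b(s, p) = p - 1*1 = p - 1 = -1 + p)
G(N) = -6 (G(N) = -4 - 1*2 = -4 - 2 = -6)
P(I, A) = 1 (P(I, A) = (5 - 6)**2 = (-1)**2 = 1)
sqrt(P(130, b(-15, -22)) - 21880) = sqrt(1 - 21880) = sqrt(-21879) = 3*I*sqrt(2431)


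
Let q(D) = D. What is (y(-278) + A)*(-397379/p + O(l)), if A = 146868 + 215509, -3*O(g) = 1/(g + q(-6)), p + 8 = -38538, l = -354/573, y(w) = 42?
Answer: 274391674987613/73083216 ≈ 3.7545e+6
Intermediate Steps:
l = -118/191 (l = -354*1/573 = -118/191 ≈ -0.61780)
p = -38546 (p = -8 - 38538 = -38546)
O(g) = -1/(3*(-6 + g)) (O(g) = -1/(3*(g - 6)) = -1/(3*(-6 + g)))
A = 362377
(y(-278) + A)*(-397379/p + O(l)) = (42 + 362377)*(-397379/(-38546) - 1/(-18 + 3*(-118/191))) = 362419*(-397379*(-1/38546) - 1/(-18 - 354/191)) = 362419*(397379/38546 - 1/(-3792/191)) = 362419*(397379/38546 - 1*(-191/3792)) = 362419*(397379/38546 + 191/3792) = 362419*(757111727/73083216) = 274391674987613/73083216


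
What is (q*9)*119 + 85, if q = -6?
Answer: -6341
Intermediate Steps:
(q*9)*119 + 85 = -6*9*119 + 85 = -54*119 + 85 = -6426 + 85 = -6341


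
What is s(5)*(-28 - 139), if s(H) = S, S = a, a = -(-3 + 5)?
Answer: 334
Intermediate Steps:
a = -2 (a = -1*2 = -2)
S = -2
s(H) = -2
s(5)*(-28 - 139) = -2*(-28 - 139) = -2*(-167) = 334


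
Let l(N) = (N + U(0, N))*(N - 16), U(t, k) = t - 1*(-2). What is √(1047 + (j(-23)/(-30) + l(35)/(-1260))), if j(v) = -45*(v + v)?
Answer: √43105195/210 ≈ 31.264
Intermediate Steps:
U(t, k) = 2 + t (U(t, k) = t + 2 = 2 + t)
j(v) = -90*v
l(N) = (-16 + N)*(2 + N) (l(N) = (N + (2 + 0))*(N - 16) = (N + 2)*(-16 + N) = (2 + N)*(-16 + N) = (-16 + N)*(2 + N))
√(1047 + (j(-23)/(-30) + l(35)/(-1260))) = √(1047 + (-90*(-23)/(-30) + (-32 + 35² - 14*35)/(-1260))) = √(1047 + (2070*(-1/30) + (-32 + 1225 - 490)*(-1/1260))) = √(1047 + (-69 + 703*(-1/1260))) = √(1047 + (-69 - 703/1260)) = √(1047 - 87643/1260) = √(1231577/1260) = √43105195/210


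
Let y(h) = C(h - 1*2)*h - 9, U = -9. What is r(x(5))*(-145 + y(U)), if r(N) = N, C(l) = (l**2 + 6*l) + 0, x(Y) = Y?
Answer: -3245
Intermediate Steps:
C(l) = l**2 + 6*l
y(h) = -9 + h*(-2 + h)*(4 + h) (y(h) = ((h - 1*2)*(6 + (h - 1*2)))*h - 9 = ((h - 2)*(6 + (h - 2)))*h - 9 = ((-2 + h)*(6 + (-2 + h)))*h - 9 = ((-2 + h)*(4 + h))*h - 9 = h*(-2 + h)*(4 + h) - 9 = -9 + h*(-2 + h)*(4 + h))
r(x(5))*(-145 + y(U)) = 5*(-145 + (-9 - 9*(-2 - 9)*(4 - 9))) = 5*(-145 + (-9 - 9*(-11)*(-5))) = 5*(-145 + (-9 - 495)) = 5*(-145 - 504) = 5*(-649) = -3245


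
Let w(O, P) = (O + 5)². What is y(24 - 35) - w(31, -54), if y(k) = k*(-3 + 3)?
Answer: -1296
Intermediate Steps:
y(k) = 0 (y(k) = k*0 = 0)
w(O, P) = (5 + O)²
y(24 - 35) - w(31, -54) = 0 - (5 + 31)² = 0 - 1*36² = 0 - 1*1296 = 0 - 1296 = -1296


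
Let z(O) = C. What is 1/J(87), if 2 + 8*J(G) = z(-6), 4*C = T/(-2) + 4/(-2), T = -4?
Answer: -4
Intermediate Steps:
C = 0 (C = (-4/(-2) + 4/(-2))/4 = (-4*(-½) + 4*(-½))/4 = (2 - 2)/4 = (¼)*0 = 0)
z(O) = 0
J(G) = -¼ (J(G) = -¼ + (⅛)*0 = -¼ + 0 = -¼)
1/J(87) = 1/(-¼) = -4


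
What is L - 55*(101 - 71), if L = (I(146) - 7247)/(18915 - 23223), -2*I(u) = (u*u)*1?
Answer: -7090295/4308 ≈ -1645.8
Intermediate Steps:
I(u) = -u²/2 (I(u) = -u*u/2 = -u²/2)
L = 17905/4308 (L = (-½*146² - 7247)/(18915 - 23223) = (-½*21316 - 7247)/(-4308) = (-10658 - 7247)*(-1/4308) = -17905*(-1/4308) = 17905/4308 ≈ 4.1562)
L - 55*(101 - 71) = 17905/4308 - 55*(101 - 71) = 17905/4308 - 55*30 = 17905/4308 - 1*1650 = 17905/4308 - 1650 = -7090295/4308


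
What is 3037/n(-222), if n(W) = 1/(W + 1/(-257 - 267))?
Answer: -353291173/524 ≈ -6.7422e+5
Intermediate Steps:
n(W) = 1/(-1/524 + W) (n(W) = 1/(W + 1/(-524)) = 1/(W - 1/524) = 1/(-1/524 + W))
3037/n(-222) = 3037/((524/(-1 + 524*(-222)))) = 3037/((524/(-1 - 116328))) = 3037/((524/(-116329))) = 3037/((524*(-1/116329))) = 3037/(-524/116329) = 3037*(-116329/524) = -353291173/524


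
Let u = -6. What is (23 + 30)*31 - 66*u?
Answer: 2039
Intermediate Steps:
(23 + 30)*31 - 66*u = (23 + 30)*31 - 66*(-6) = 53*31 - 1*(-396) = 1643 + 396 = 2039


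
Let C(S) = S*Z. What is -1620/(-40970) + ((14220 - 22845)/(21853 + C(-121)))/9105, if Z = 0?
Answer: 2146537127/54345766787 ≈ 0.039498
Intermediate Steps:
C(S) = 0 (C(S) = S*0 = 0)
-1620/(-40970) + ((14220 - 22845)/(21853 + C(-121)))/9105 = -1620/(-40970) + ((14220 - 22845)/(21853 + 0))/9105 = -1620*(-1/40970) - 8625/21853*(1/9105) = 162/4097 - 8625*1/21853*(1/9105) = 162/4097 - 8625/21853*1/9105 = 162/4097 - 575/13264771 = 2146537127/54345766787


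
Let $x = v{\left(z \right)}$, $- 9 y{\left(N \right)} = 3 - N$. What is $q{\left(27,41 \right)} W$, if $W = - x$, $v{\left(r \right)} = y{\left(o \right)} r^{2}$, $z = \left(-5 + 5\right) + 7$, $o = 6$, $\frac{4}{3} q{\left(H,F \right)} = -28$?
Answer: $343$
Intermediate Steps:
$q{\left(H,F \right)} = -21$ ($q{\left(H,F \right)} = \frac{3}{4} \left(-28\right) = -21$)
$z = 7$ ($z = 0 + 7 = 7$)
$y{\left(N \right)} = - \frac{1}{3} + \frac{N}{9}$ ($y{\left(N \right)} = - \frac{3 - N}{9} = - \frac{1}{3} + \frac{N}{9}$)
$v{\left(r \right)} = \frac{r^{2}}{3}$ ($v{\left(r \right)} = \left(- \frac{1}{3} + \frac{1}{9} \cdot 6\right) r^{2} = \left(- \frac{1}{3} + \frac{2}{3}\right) r^{2} = \frac{r^{2}}{3}$)
$x = \frac{49}{3}$ ($x = \frac{7^{2}}{3} = \frac{1}{3} \cdot 49 = \frac{49}{3} \approx 16.333$)
$W = - \frac{49}{3}$ ($W = \left(-1\right) \frac{49}{3} = - \frac{49}{3} \approx -16.333$)
$q{\left(27,41 \right)} W = \left(-21\right) \left(- \frac{49}{3}\right) = 343$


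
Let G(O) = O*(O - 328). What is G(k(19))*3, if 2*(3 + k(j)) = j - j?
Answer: 2979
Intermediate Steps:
k(j) = -3 (k(j) = -3 + (j - j)/2 = -3 + (½)*0 = -3 + 0 = -3)
G(O) = O*(-328 + O)
G(k(19))*3 = -3*(-328 - 3)*3 = -3*(-331)*3 = 993*3 = 2979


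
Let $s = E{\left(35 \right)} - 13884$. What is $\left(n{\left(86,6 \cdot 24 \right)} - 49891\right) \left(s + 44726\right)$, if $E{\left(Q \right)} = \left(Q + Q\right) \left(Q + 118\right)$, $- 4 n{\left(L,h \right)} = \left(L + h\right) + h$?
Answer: $-2076955944$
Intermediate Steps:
$n{\left(L,h \right)} = - \frac{h}{2} - \frac{L}{4}$ ($n{\left(L,h \right)} = - \frac{\left(L + h\right) + h}{4} = - \frac{L + 2 h}{4} = - \frac{h}{2} - \frac{L}{4}$)
$E{\left(Q \right)} = 2 Q \left(118 + Q\right)$
$s = -3174$ ($s = 2 \cdot 35 \left(118 + 35\right) - 13884 = 2 \cdot 35 \cdot 153 - 13884 = 10710 - 13884 = -3174$)
$\left(n{\left(86,6 \cdot 24 \right)} - 49891\right) \left(s + 44726\right) = \left(\left(- \frac{6 \cdot 24}{2} - \frac{43}{2}\right) - 49891\right) \left(-3174 + 44726\right) = \left(\left(\left(- \frac{1}{2}\right) 144 - \frac{43}{2}\right) - 49891\right) 41552 = \left(\left(-72 - \frac{43}{2}\right) - 49891\right) 41552 = \left(- \frac{187}{2} - 49891\right) 41552 = \left(- \frac{99969}{2}\right) 41552 = -2076955944$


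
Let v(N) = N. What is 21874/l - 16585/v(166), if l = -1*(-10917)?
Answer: -177427361/1812222 ≈ -97.906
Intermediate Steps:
l = 10917
21874/l - 16585/v(166) = 21874/10917 - 16585/166 = -177427361/1812222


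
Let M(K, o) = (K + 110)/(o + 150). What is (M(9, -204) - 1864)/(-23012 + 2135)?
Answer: 100775/1127358 ≈ 0.089390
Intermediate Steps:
M(K, o) = (110 + K)/(150 + o)
(M(9, -204) - 1864)/(-23012 + 2135) = ((110 + 9)/(150 - 204) - 1864)/(-23012 + 2135) = (119/(-54) - 1864)/(-20877) = (-1/54*119 - 1864)*(-1/20877) = (-119/54 - 1864)*(-1/20877) = -100775/54*(-1/20877) = 100775/1127358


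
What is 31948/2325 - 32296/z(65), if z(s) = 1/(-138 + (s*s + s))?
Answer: -311766174452/2325 ≈ -1.3409e+8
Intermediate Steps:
z(s) = 1/(-138 + s + s**2) (z(s) = 1/(-138 + (s**2 + s)) = 1/(-138 + (s + s**2)) = 1/(-138 + s + s**2))
31948/2325 - 32296/z(65) = 31948/2325 - 32296/(1/(-138 + 65 + 65**2)) = 31948*(1/2325) - 32296/(1/(-138 + 65 + 4225)) = 31948/2325 - 32296/(1/4152) = 31948/2325 - 32296/1/4152 = 31948/2325 - 32296*4152 = 31948/2325 - 134092992 = -311766174452/2325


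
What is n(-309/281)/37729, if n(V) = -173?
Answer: -173/37729 ≈ -0.0045853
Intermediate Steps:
n(-309/281)/37729 = -173/37729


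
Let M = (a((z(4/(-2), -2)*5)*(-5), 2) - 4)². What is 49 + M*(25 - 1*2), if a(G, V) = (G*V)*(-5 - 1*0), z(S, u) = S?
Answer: 5842417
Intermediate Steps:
a(G, V) = -5*G*V (a(G, V) = (G*V)*(-5 + 0) = (G*V)*(-5) = -5*G*V)
M = 254016 (M = (-5*((4/(-2))*5)*(-5)*2 - 4)² = (-5*((4*(-½))*5)*(-5)*2 - 4)² = (-5*-2*5*(-5)*2 - 4)² = (-5*(-10*(-5))*2 - 4)² = (-5*50*2 - 4)² = (-500 - 4)² = (-504)² = 254016)
49 + M*(25 - 1*2) = 49 + 254016*(25 - 1*2) = 49 + 254016*(25 - 2) = 49 + 254016*23 = 49 + 5842368 = 5842417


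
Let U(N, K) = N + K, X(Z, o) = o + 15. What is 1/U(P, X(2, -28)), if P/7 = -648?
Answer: -1/4549 ≈ -0.00021983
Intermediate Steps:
X(Z, o) = 15 + o
P = -4536 (P = 7*(-648) = -4536)
U(N, K) = K + N
1/U(P, X(2, -28)) = 1/((15 - 28) - 4536) = 1/(-13 - 4536) = 1/(-4549) = -1/4549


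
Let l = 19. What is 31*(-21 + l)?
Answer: -62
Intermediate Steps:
31*(-21 + l) = 31*(-21 + 19) = 31*(-2) = -62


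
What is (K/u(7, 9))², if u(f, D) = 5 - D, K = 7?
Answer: 49/16 ≈ 3.0625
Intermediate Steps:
(K/u(7, 9))² = (7/(5 - 1*9))² = (7/(5 - 9))² = (7/(-4))² = (7*(-¼))² = (-7/4)² = 49/16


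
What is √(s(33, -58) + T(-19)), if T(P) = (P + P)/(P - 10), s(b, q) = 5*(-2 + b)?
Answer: √131457/29 ≈ 12.502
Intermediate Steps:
s(b, q) = -10 + 5*b
T(P) = 2*P/(-10 + P) (T(P) = (2*P)/(-10 + P) = 2*P/(-10 + P))
√(s(33, -58) + T(-19)) = √((-10 + 5*33) + 2*(-19)/(-10 - 19)) = √((-10 + 165) + 2*(-19)/(-29)) = √(155 + 2*(-19)*(-1/29)) = √(155 + 38/29) = √(4533/29) = √131457/29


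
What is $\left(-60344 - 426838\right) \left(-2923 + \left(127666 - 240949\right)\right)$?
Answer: $56613471492$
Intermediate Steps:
$\left(-60344 - 426838\right) \left(-2923 + \left(127666 - 240949\right)\right) = - 487182 \left(-2923 - 113283\right) = \left(-487182\right) \left(-116206\right) = 56613471492$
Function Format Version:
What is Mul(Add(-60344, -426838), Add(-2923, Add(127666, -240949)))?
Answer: 56613471492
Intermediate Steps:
Mul(Add(-60344, -426838), Add(-2923, Add(127666, -240949))) = Mul(-487182, Add(-2923, -113283)) = Mul(-487182, -116206) = 56613471492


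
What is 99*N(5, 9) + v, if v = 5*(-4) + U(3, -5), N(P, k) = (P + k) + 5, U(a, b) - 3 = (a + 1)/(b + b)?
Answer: 9318/5 ≈ 1863.6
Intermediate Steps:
U(a, b) = 3 + (1 + a)/(2*b) (U(a, b) = 3 + (a + 1)/(b + b) = 3 + (1 + a)/((2*b)) = 3 + (1 + a)*(1/(2*b)) = 3 + (1 + a)/(2*b))
N(P, k) = 5 + P + k
v = -87/5 (v = 5*(-4) + (½)*(1 + 3 + 6*(-5))/(-5) = -20 + (½)*(-⅕)*(1 + 3 - 30) = -20 + (½)*(-⅕)*(-26) = -20 + 13/5 = -87/5 ≈ -17.400)
99*N(5, 9) + v = 99*(5 + 5 + 9) - 87/5 = 99*19 - 87/5 = 1881 - 87/5 = 9318/5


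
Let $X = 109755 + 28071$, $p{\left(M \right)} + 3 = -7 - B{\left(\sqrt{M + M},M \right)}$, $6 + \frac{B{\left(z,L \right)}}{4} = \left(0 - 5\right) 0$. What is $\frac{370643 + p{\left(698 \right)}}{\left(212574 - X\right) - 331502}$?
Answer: $- \frac{370657}{256754} \approx -1.4436$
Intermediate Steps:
$B{\left(z,L \right)} = -24$ ($B{\left(z,L \right)} = -24 + 4 \left(0 - 5\right) 0 = -24 + 4 \left(\left(-5\right) 0\right) = -24 + 4 \cdot 0 = -24 + 0 = -24$)
$p{\left(M \right)} = 14$ ($p{\left(M \right)} = -3 - -17 = -3 + \left(-7 + 24\right) = -3 + 17 = 14$)
$X = 137826$
$\frac{370643 + p{\left(698 \right)}}{\left(212574 - X\right) - 331502} = \frac{370643 + 14}{\left(212574 - 137826\right) - 331502} = \frac{370657}{\left(212574 - 137826\right) - 331502} = \frac{370657}{74748 - 331502} = \frac{370657}{-256754} = 370657 \left(- \frac{1}{256754}\right) = - \frac{370657}{256754}$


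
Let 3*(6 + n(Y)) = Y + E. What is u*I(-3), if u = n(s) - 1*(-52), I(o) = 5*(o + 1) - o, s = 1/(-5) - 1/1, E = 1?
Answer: -4823/15 ≈ -321.53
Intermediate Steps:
s = -6/5 (s = 1*(-1/5) - 1*1 = -1/5 - 1 = -6/5 ≈ -1.2000)
n(Y) = -17/3 + Y/3 (n(Y) = -6 + (Y + 1)/3 = -6 + (1 + Y)/3 = -6 + (1/3 + Y/3) = -17/3 + Y/3)
I(o) = 5 + 4*o (I(o) = 5*(1 + o) - o = (5 + 5*o) - o = 5 + 4*o)
u = 689/15 (u = (-17/3 + (1/3)*(-6/5)) - 1*(-52) = (-17/3 - 2/5) + 52 = -91/15 + 52 = 689/15 ≈ 45.933)
u*I(-3) = 689*(5 + 4*(-3))/15 = 689*(5 - 12)/15 = (689/15)*(-7) = -4823/15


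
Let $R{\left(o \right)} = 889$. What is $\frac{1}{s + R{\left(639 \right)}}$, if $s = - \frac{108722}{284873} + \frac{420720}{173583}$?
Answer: $\frac{16483036653}{14687079410395} \approx 0.0011223$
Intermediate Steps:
$s = \frac{33659825878}{16483036653}$ ($s = \left(-108722\right) \frac{1}{284873} + 420720 \cdot \frac{1}{173583} = - \frac{108722}{284873} + \frac{140240}{57861} = \frac{33659825878}{16483036653} \approx 2.0421$)
$\frac{1}{s + R{\left(639 \right)}} = \frac{1}{\frac{33659825878}{16483036653} + 889} = \frac{1}{\frac{14687079410395}{16483036653}} = \frac{16483036653}{14687079410395}$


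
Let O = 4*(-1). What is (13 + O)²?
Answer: 81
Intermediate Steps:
O = -4
(13 + O)² = (13 - 4)² = 9² = 81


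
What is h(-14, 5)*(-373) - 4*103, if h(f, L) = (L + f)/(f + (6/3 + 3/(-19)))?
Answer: -52985/77 ≈ -688.12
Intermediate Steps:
h(f, L) = (L + f)/(35/19 + f) (h(f, L) = (L + f)/(f + (6*(⅓) + 3*(-1/19))) = (L + f)/(f + (2 - 3/19)) = (L + f)/(f + 35/19) = (L + f)/(35/19 + f))
h(-14, 5)*(-373) - 4*103 = (19*(5 - 14)/(35 + 19*(-14)))*(-373) - 4*103 = (19*(-9)/(35 - 266))*(-373) - 412 = (19*(-9)/(-231))*(-373) - 412 = (19*(-1/231)*(-9))*(-373) - 412 = (57/77)*(-373) - 412 = -21261/77 - 412 = -52985/77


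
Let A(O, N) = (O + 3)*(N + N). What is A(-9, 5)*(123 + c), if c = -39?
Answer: -5040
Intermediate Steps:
A(O, N) = 2*N*(3 + O) (A(O, N) = (3 + O)*(2*N) = 2*N*(3 + O))
A(-9, 5)*(123 + c) = (2*5*(3 - 9))*(123 - 39) = (2*5*(-6))*84 = -60*84 = -5040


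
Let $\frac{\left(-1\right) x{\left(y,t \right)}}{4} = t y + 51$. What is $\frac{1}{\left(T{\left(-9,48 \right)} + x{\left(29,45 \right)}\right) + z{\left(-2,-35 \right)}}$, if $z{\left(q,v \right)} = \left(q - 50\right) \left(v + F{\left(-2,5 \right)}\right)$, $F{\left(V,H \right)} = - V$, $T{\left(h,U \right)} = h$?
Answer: $- \frac{1}{3717} \approx -0.00026903$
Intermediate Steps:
$x{\left(y,t \right)} = -204 - 4 t y$ ($x{\left(y,t \right)} = - 4 \left(t y + 51\right) = - 4 \left(51 + t y\right) = -204 - 4 t y$)
$z{\left(q,v \right)} = \left(-50 + q\right) \left(2 + v\right)$ ($z{\left(q,v \right)} = \left(q - 50\right) \left(v - -2\right) = \left(-50 + q\right) \left(v + 2\right) = \left(-50 + q\right) \left(2 + v\right)$)
$\frac{1}{\left(T{\left(-9,48 \right)} + x{\left(29,45 \right)}\right) + z{\left(-2,-35 \right)}} = \frac{1}{\left(-9 - \left(204 + 180 \cdot 29\right)\right) - -1716} = \frac{1}{\left(-9 - 5424\right) + \left(-100 + 1750 - 4 + 70\right)} = \frac{1}{\left(-9 - 5424\right) + 1716} = \frac{1}{-5433 + 1716} = \frac{1}{-3717} = - \frac{1}{3717}$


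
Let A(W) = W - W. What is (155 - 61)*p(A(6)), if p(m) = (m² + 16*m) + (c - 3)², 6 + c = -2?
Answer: 11374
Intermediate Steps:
A(W) = 0
c = -8 (c = -6 - 2 = -8)
p(m) = 121 + m² + 16*m (p(m) = (m² + 16*m) + (-8 - 3)² = (m² + 16*m) + (-11)² = (m² + 16*m) + 121 = 121 + m² + 16*m)
(155 - 61)*p(A(6)) = (155 - 61)*(121 + 0² + 16*0) = 94*(121 + 0 + 0) = 94*121 = 11374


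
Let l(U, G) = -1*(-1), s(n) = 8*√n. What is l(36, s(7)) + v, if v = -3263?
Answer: -3262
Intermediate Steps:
l(U, G) = 1
l(36, s(7)) + v = 1 - 3263 = -3262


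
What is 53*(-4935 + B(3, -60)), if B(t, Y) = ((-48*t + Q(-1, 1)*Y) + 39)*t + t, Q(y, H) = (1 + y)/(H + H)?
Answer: -278091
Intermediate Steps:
Q(y, H) = (1 + y)/(2*H) (Q(y, H) = (1 + y)/((2*H)) = (1 + y)*(1/(2*H)) = (1 + y)/(2*H))
B(t, Y) = t + t*(39 - 48*t) (B(t, Y) = ((-48*t + ((½)*(1 - 1)/1)*Y) + 39)*t + t = ((-48*t + ((½)*1*0)*Y) + 39)*t + t = ((-48*t + 0*Y) + 39)*t + t = ((-48*t + 0) + 39)*t + t = (-48*t + 39)*t + t = (39 - 48*t)*t + t = t*(39 - 48*t) + t = t + t*(39 - 48*t))
53*(-4935 + B(3, -60)) = 53*(-4935 + 8*3*(5 - 6*3)) = 53*(-4935 + 8*3*(5 - 18)) = 53*(-4935 + 8*3*(-13)) = 53*(-4935 - 312) = 53*(-5247) = -278091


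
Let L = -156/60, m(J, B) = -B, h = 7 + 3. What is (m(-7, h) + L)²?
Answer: 3969/25 ≈ 158.76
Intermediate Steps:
h = 10
L = -13/5 (L = -156*1/60 = -13/5 ≈ -2.6000)
(m(-7, h) + L)² = (-1*10 - 13/5)² = (-10 - 13/5)² = (-63/5)² = 3969/25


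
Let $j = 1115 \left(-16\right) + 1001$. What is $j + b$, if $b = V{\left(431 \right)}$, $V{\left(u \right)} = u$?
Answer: $-16408$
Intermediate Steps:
$b = 431$
$j = -16839$ ($j = -17840 + 1001 = -16839$)
$j + b = -16839 + 431 = -16408$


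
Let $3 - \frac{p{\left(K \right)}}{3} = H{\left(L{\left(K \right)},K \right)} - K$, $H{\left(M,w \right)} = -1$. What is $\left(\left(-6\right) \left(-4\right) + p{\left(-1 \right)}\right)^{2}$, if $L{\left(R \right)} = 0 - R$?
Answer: $1089$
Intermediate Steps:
$L{\left(R \right)} = - R$
$p{\left(K \right)} = 12 + 3 K$ ($p{\left(K \right)} = 9 - 3 \left(-1 - K\right) = 9 + \left(3 + 3 K\right) = 12 + 3 K$)
$\left(\left(-6\right) \left(-4\right) + p{\left(-1 \right)}\right)^{2} = \left(\left(-6\right) \left(-4\right) + \left(12 + 3 \left(-1\right)\right)\right)^{2} = \left(24 + \left(12 - 3\right)\right)^{2} = \left(24 + 9\right)^{2} = 33^{2} = 1089$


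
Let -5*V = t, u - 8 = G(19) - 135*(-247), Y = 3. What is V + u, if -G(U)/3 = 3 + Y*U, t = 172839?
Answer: -6974/5 ≈ -1394.8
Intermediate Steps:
G(U) = -9 - 9*U (G(U) = -3*(3 + 3*U) = -9 - 9*U)
u = 33173 (u = 8 + ((-9 - 9*19) - 135*(-247)) = 8 + ((-9 - 171) + 33345) = 8 + (-180 + 33345) = 8 + 33165 = 33173)
V = -172839/5 (V = -⅕*172839 = -172839/5 ≈ -34568.)
V + u = -172839/5 + 33173 = -6974/5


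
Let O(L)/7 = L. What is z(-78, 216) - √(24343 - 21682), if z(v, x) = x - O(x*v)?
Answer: 118152 - √2661 ≈ 1.1810e+5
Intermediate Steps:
O(L) = 7*L
z(v, x) = x - 7*v*x (z(v, x) = x - 7*x*v = x - 7*v*x)
z(-78, 216) - √(24343 - 21682) = 216*(1 - 7*(-78)) - √(24343 - 21682) = 216*(1 + 546) - √2661 = 216*547 - √2661 = 118152 - √2661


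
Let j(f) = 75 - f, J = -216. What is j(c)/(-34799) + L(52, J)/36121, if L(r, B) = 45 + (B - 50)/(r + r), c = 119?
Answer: 159446241/65362683308 ≈ 0.0024394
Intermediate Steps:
L(r, B) = 45 + (-50 + B)/(2*r) (L(r, B) = 45 + (-50 + B)/((2*r)) = 45 + (-50 + B)*(1/(2*r)) = 45 + (-50 + B)/(2*r))
j(c)/(-34799) + L(52, J)/36121 = (75 - 1*119)/(-34799) + ((½)*(-50 - 216 + 90*52)/52)/36121 = (75 - 119)*(-1/34799) + ((½)*(1/52)*(-50 - 216 + 4680))*(1/36121) = -44*(-1/34799) + ((½)*(1/52)*4414)*(1/36121) = 44/34799 + (2207/52)*(1/36121) = 44/34799 + 2207/1878292 = 159446241/65362683308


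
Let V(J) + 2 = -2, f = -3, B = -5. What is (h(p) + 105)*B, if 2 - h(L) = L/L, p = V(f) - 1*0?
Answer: -530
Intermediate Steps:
V(J) = -4 (V(J) = -2 - 2 = -4)
p = -4 (p = -4 - 1*0 = -4 + 0 = -4)
h(L) = 1 (h(L) = 2 - L/L = 2 - 1*1 = 2 - 1 = 1)
(h(p) + 105)*B = (1 + 105)*(-5) = 106*(-5) = -530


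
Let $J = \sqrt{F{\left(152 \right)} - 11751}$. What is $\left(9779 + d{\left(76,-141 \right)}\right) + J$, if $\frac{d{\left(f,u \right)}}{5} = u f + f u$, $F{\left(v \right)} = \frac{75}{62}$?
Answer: $-97381 + \frac{3 i \sqrt{5018466}}{62} \approx -97381.0 + 108.4 i$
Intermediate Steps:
$F{\left(v \right)} = \frac{75}{62}$ ($F{\left(v \right)} = 75 \cdot \frac{1}{62} = \frac{75}{62}$)
$d{\left(f,u \right)} = 10 f u$ ($d{\left(f,u \right)} = 5 \left(u f + f u\right) = 5 \left(f u + f u\right) = 5 \cdot 2 f u = 10 f u$)
$J = \frac{3 i \sqrt{5018466}}{62}$ ($J = \sqrt{\frac{75}{62} - 11751} = \sqrt{- \frac{728487}{62}} = \frac{3 i \sqrt{5018466}}{62} \approx 108.4 i$)
$\left(9779 + d{\left(76,-141 \right)}\right) + J = \left(9779 + 10 \cdot 76 \left(-141\right)\right) + \frac{3 i \sqrt{5018466}}{62} = \left(9779 - 107160\right) + \frac{3 i \sqrt{5018466}}{62} = -97381 + \frac{3 i \sqrt{5018466}}{62}$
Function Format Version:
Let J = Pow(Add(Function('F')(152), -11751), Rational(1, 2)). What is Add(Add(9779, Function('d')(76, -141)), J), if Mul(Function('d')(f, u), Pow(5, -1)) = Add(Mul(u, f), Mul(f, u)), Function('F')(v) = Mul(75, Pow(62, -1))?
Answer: Add(-97381, Mul(Rational(3, 62), I, Pow(5018466, Rational(1, 2)))) ≈ Add(-97381., Mul(108.40, I))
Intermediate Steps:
Function('F')(v) = Rational(75, 62) (Function('F')(v) = Mul(75, Rational(1, 62)) = Rational(75, 62))
Function('d')(f, u) = Mul(10, f, u) (Function('d')(f, u) = Mul(5, Add(Mul(u, f), Mul(f, u))) = Mul(5, Add(Mul(f, u), Mul(f, u))) = Mul(5, Mul(2, f, u)) = Mul(10, f, u))
J = Mul(Rational(3, 62), I, Pow(5018466, Rational(1, 2))) (J = Pow(Add(Rational(75, 62), -11751), Rational(1, 2)) = Pow(Rational(-728487, 62), Rational(1, 2)) = Mul(Rational(3, 62), I, Pow(5018466, Rational(1, 2))) ≈ Mul(108.40, I))
Add(Add(9779, Function('d')(76, -141)), J) = Add(Add(9779, Mul(10, 76, -141)), Mul(Rational(3, 62), I, Pow(5018466, Rational(1, 2)))) = Add(Add(9779, -107160), Mul(Rational(3, 62), I, Pow(5018466, Rational(1, 2)))) = Add(-97381, Mul(Rational(3, 62), I, Pow(5018466, Rational(1, 2))))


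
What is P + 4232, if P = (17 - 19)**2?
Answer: 4236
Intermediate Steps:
P = 4 (P = (-2)**2 = 4)
P + 4232 = 4 + 4232 = 4236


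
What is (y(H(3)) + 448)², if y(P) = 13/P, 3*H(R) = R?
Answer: 212521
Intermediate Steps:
H(R) = R/3
(y(H(3)) + 448)² = (13/(((⅓)*3)) + 448)² = (13/1 + 448)² = (13*1 + 448)² = (13 + 448)² = 461² = 212521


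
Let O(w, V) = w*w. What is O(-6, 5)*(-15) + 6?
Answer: -534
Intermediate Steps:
O(w, V) = w²
O(-6, 5)*(-15) + 6 = (-6)²*(-15) + 6 = 36*(-15) + 6 = -540 + 6 = -534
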